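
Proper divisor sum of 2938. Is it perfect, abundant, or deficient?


Proper divisors: 1, 2, 13, 26, 113, 226, 1469
Sum = 1 + 2 + 13 + 26 + 113 + 226 + 1469 = 1850
1850 < 2938 → deficient

s(2938) = 1850 (deficient)


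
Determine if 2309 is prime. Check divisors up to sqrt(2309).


Check divisors up to sqrt(2309) = 48.0521
No divisors found.
2309 is prime.

Yes, 2309 is prime


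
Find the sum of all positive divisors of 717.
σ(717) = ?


Divisors of 717: 1, 3, 239, 717
Sum = 1 + 3 + 239 + 717 = 960

σ(717) = 960


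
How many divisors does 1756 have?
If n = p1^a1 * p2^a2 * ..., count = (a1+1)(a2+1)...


1756 = 2^2 × 439^1
d(1756) = (2+1) × (1+1) = 6

6 divisors


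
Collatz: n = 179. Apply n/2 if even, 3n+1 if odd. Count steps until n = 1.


179 → 538 → 269 → 808 → 404 → 202 → 101 → 304 → 152 → 76 → 38 → 19 → 58 → 29 → 88 → 44 → 22 → 11 → 34 → 17 → 52 → 26 → 13 → 40 → 20 → 10 → 5 → 16 → 8 → 4 → 2 → 1
Total steps = 31

31 steps


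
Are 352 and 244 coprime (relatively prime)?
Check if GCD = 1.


Euclidean algorithm:
352 = 1 * 244 + 108
244 = 2 * 108 + 28
108 = 3 * 28 + 24
28 = 1 * 24 + 4
24 = 6 * 4 + 0
GCD(352, 244) = 4

No, not coprime (GCD = 4)


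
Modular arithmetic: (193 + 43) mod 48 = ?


193 + 43 = 236
236 mod 48 = 44


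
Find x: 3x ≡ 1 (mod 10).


GCD(3, 10) = 1, unique solution
a^(-1) mod 10 = 7
x = 7 * 1 mod 10 = 7

x ≡ 7 (mod 10)


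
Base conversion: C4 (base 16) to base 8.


C4 (base 16) = 196 (decimal)
196 (decimal) = 304 (base 8)


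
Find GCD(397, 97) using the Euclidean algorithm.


397 = 4 * 97 + 9
97 = 10 * 9 + 7
9 = 1 * 7 + 2
7 = 3 * 2 + 1
2 = 2 * 1 + 0
GCD = 1


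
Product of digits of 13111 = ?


1 × 3 × 1 × 1 × 1 = 3


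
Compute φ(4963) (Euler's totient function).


4963 = 7 × 709
Prime factors: 7, 709
φ(4963) = 4963 × (1-1/7) × (1-1/709)
= 4963 × 6/7 × 708/709 = 4248

φ(4963) = 4248


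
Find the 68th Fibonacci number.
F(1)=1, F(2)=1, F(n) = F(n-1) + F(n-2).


Sequence: 1, 1, 2, 3, 5, 8, 13, 21, 34, 55, 89, 144, 233, 377, 610, 987, 1597, 2584, 4181, 6765, 10946, 17711, 28657, 46368, 75025, 121393, 196418, 317811, 514229, 832040, 1346269, 2178309, 3524578, 5702887, 9227465, 14930352, 24157817, 39088169, 63245986, 102334155, 165580141, 267914296, 433494437, 701408733, 1134903170, 1836311903, 2971215073, 4807526976, 7778742049, 12586269025, 20365011074, 32951280099, 53316291173, 86267571272, 139583862445, 225851433717, 365435296162, 591286729879, 956722026041, 1548008755920, 2504730781961, 4052739537881, 6557470319842, 10610209857723, 17167680177565, 27777890035288, 44945570212853, 72723460248141
F(68) = 72723460248141


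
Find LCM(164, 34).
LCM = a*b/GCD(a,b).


GCD(164, 34) = 2
LCM = 164*34/2 = 5576/2 = 2788

LCM = 2788


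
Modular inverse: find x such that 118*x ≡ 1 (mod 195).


Use the extended Euclidean algorithm on (195, 118); each row r = 195*s + 118*t:
r=195, s=1, t=0
r=118, s=0, t=1
q=1: r=77, s=1, t=-1   [195*(1) + 118*(-1) = 77]
q=1: r=41, s=-1, t=2   [195*(-1) + 118*(2) = 41]
q=1: r=36, s=2, t=-3   [195*(2) + 118*(-3) = 36]
q=1: r=5, s=-3, t=5   [195*(-3) + 118*(5) = 5]
q=7: r=1, s=23, t=-38   [195*(23) + 118*(-38) = 1]
q=5: r=0, s=-118, t=195   [195*(-118) + 118*(195) = 0]
GCD = 1 with t = -38, so 118*(-38) ≡ 1 (mod 195)
Inverse = -38 mod 195 = 157
Check: 118 * 157 = 18526 ≡ 1 (mod 195)

118^(-1) ≡ 157 (mod 195)


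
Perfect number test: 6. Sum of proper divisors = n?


Proper divisors of 6: 1, 2, 3
Sum = 1 + 2 + 3 = 6

Yes, 6 is perfect (6 = 6)


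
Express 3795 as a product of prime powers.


3795 / 3 = 1265
1265 / 5 = 253
253 / 11 = 23
23 / 23 = 1
3795 = 3 × 5 × 11 × 23


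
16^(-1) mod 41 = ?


Use the extended Euclidean algorithm on (41, 16); each row r = 41*s + 16*t:
r=41, s=1, t=0
r=16, s=0, t=1
q=2: r=9, s=1, t=-2   [41*(1) + 16*(-2) = 9]
q=1: r=7, s=-1, t=3   [41*(-1) + 16*(3) = 7]
q=1: r=2, s=2, t=-5   [41*(2) + 16*(-5) = 2]
q=3: r=1, s=-7, t=18   [41*(-7) + 16*(18) = 1]
q=2: r=0, s=16, t=-41   [41*(16) + 16*(-41) = 0]
GCD = 1 with t = 18, so 16*(18) ≡ 1 (mod 41)
Inverse = 18 mod 41 = 18
Check: 16 * 18 = 288 ≡ 1 (mod 41)

16^(-1) ≡ 18 (mod 41)


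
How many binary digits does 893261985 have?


893261985 in base 2 = 110101001111100001100010100001
Number of digits = 30

30 digits (base 2)


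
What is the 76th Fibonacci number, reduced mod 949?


F(k) mod 949 for k=1..76:
1, 1, 2, 3, 5, 8, 13, 21, 34, 55, 89, 144, 233, 377, 610, 38, 648, 686, 385, 122, 507, 629, 187, 816, 54, 870, 924, 845, 820, 716, 587, 354, 941, 346, 338, 684, 73, 757, 830, 638, 519, 208, 727, 935, 713, 699, 463, 213, 676, 889, 616, 556, 223, 779, 53, 832, 885, 768, 704, 523, 278, 801, 130, 931, 112, 94, 206, 300, 506, 806, 363, 220, 583, 803, 437, 291
F(76) mod 949 = 291


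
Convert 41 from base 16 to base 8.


41 (base 16) = 65 (decimal)
65 (decimal) = 101 (base 8)


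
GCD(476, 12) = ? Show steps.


476 = 39 * 12 + 8
12 = 1 * 8 + 4
8 = 2 * 4 + 0
GCD = 4


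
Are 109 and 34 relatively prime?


Euclidean algorithm:
109 = 3 * 34 + 7
34 = 4 * 7 + 6
7 = 1 * 6 + 1
6 = 6 * 1 + 0
GCD(109, 34) = 1

Yes, coprime (GCD = 1)


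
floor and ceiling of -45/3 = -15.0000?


-45/3 = -15.0000
floor = -15
ceil = -15

floor = -15, ceil = -15


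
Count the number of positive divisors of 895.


895 = 5^1 × 179^1
d(895) = (1+1) × (1+1) = 4

4 divisors


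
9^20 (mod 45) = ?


9^1 mod 45 = 9
9^2 mod 45 = 36
9^3 mod 45 = 9
9^4 mod 45 = 36
9^5 mod 45 = 9
9^6 mod 45 = 36
9^7 mod 45 = 9
9^8 mod 45 = 36
9^9 mod 45 = 9
9^10 mod 45 = 36
9^11 mod 45 = 9
9^12 mod 45 = 36
9^13 mod 45 = 9
9^14 mod 45 = 36
9^15 mod 45 = 9
9^16 mod 45 = 36
9^17 mod 45 = 9
9^18 mod 45 = 36
9^19 mod 45 = 9
9^20 mod 45 = 36


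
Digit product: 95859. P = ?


9 × 5 × 8 × 5 × 9 = 16200


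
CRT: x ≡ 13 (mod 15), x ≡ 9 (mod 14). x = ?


M = 15*14 = 210
M1 = M/15 = 14, M2 = M/14 = 15
M1^(-1) mod 15 = 14, M2^(-1) mod 14 = 1
x = 13*14*14 + 9*15*1 = 2683
2683 mod 210 = 163
Check: 163 mod 15 = 13 ✓, 163 mod 14 = 9 ✓

x ≡ 163 (mod 210)


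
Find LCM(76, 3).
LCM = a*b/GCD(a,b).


GCD(76, 3) = 1
LCM = 76*3/1 = 228/1 = 228

LCM = 228


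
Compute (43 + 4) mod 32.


43 + 4 = 47
47 mod 32 = 15


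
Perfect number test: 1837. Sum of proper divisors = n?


Proper divisors of 1837: 1, 11, 167
Sum = 1 + 11 + 167 = 179

No, 1837 is not perfect (179 ≠ 1837)


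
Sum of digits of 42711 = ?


4 + 2 + 7 + 1 + 1 = 15


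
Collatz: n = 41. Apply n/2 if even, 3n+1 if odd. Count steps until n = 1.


41 → 124 → 62 → 31 → 94 → 47 → 142 → 71 → 214 → 107 → 322 → 161 → 484 → 242 → 121 → 364 → 182 → 91 → 274 → 137 → 412 → 206 → 103 → 310 → 155 → 466 → 233 → 700 → 350 → 175 → 526 → 263 → 790 → 395 → 1186 → 593 → 1780 → 890 → 445 → 1336 → 668 → 334 → 167 → 502 → 251 → 754 → 377 → 1132 → 566 → 283 → 850 → 425 → 1276 → 638 → 319 → 958 → 479 → 1438 → 719 → 2158 → 1079 → 3238 → 1619 → 4858 → 2429 → 7288 → 3644 → 1822 → 911 → 2734 → 1367 → 4102 → 2051 → 6154 → 3077 → 9232 → 4616 → 2308 → 1154 → 577 → 1732 → 866 → 433 → 1300 → 650 → 325 → 976 → 488 → 244 → 122 → 61 → 184 → 92 → 46 → 23 → 70 → 35 → 106 → 53 → 160 → 80 → 40 → 20 → 10 → 5 → 16 → 8 → 4 → 2 → 1
Total steps = 109

109 steps


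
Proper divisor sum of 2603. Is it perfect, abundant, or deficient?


Proper divisors: 1, 19, 137
Sum = 1 + 19 + 137 = 157
157 < 2603 → deficient

s(2603) = 157 (deficient)


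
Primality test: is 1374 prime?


1374 / 2 = 687 (exact division)
1374 is NOT prime.

No, 1374 is not prime


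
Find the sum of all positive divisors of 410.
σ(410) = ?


Divisors of 410: 1, 2, 5, 10, 41, 82, 205, 410
Sum = 1 + 2 + 5 + 10 + 41 + 82 + 205 + 410 = 756

σ(410) = 756


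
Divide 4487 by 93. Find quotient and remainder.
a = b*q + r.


4487 = 93 * 48 + 23
Check: 4464 + 23 = 4487

q = 48, r = 23


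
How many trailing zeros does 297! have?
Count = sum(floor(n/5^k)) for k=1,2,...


floor(297/5) = 59
floor(297/25) = 11
floor(297/125) = 2
Total = 72

72 trailing zeros


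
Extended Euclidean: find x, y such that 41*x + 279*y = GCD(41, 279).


Tabular extended Euclidean (each row: r = 41*s + 279*t):
r=41, s=1, t=0
r=279, s=0, t=1
q=0: r=41, s=1, t=0   [41*(1) + 279*(0) = 41]
q=6: r=33, s=-6, t=1   [41*(-6) + 279*(1) = 33]
q=1: r=8, s=7, t=-1   [41*(7) + 279*(-1) = 8]
q=4: r=1, s=-34, t=5   [41*(-34) + 279*(5) = 1]
q=8: r=0, s=279, t=-41   [41*(279) + 279*(-41) = 0]
GCD = 1; from the row with r=1: x=-34, y=5
Check: 41*(-34) + 279*(5) = -1394 + 1395 = 1

GCD = 1, x = -34, y = 5


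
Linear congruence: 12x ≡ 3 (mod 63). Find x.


GCD(12, 63) = 3 divides 3
Divide: 4x ≡ 1 (mod 21)
x ≡ 16 (mod 21)


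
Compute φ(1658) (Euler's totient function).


1658 = 2 × 829
Prime factors: 2, 829
φ(1658) = 1658 × (1-1/2) × (1-1/829)
= 1658 × 1/2 × 828/829 = 828

φ(1658) = 828


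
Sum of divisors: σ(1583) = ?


Divisors of 1583: 1, 1583
Sum = 1 + 1583 = 1584

σ(1583) = 1584


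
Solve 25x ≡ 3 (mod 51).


GCD(25, 51) = 1, unique solution
a^(-1) mod 51 = 49
x = 49 * 3 mod 51 = 45

x ≡ 45 (mod 51)


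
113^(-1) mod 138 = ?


Use the extended Euclidean algorithm on (138, 113); each row r = 138*s + 113*t:
r=138, s=1, t=0
r=113, s=0, t=1
q=1: r=25, s=1, t=-1   [138*(1) + 113*(-1) = 25]
q=4: r=13, s=-4, t=5   [138*(-4) + 113*(5) = 13]
q=1: r=12, s=5, t=-6   [138*(5) + 113*(-6) = 12]
q=1: r=1, s=-9, t=11   [138*(-9) + 113*(11) = 1]
q=12: r=0, s=113, t=-138   [138*(113) + 113*(-138) = 0]
GCD = 1 with t = 11, so 113*(11) ≡ 1 (mod 138)
Inverse = 11 mod 138 = 11
Check: 113 * 11 = 1243 ≡ 1 (mod 138)

113^(-1) ≡ 11 (mod 138)


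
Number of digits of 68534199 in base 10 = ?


68534199 has 8 digits in base 10
floor(log10(68534199)) + 1 = floor(7.8359) + 1 = 8

8 digits (base 10)


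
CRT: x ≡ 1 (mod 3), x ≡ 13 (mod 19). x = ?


M = 3*19 = 57
M1 = M/3 = 19, M2 = M/19 = 3
M1^(-1) mod 3 = 1, M2^(-1) mod 19 = 13
x = 1*19*1 + 13*3*13 = 526
526 mod 57 = 13
Check: 13 mod 3 = 1 ✓, 13 mod 19 = 13 ✓

x ≡ 13 (mod 57)


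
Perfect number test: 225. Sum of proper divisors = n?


Proper divisors of 225: 1, 3, 5, 9, 15, 25, 45, 75
Sum = 1 + 3 + 5 + 9 + 15 + 25 + 45 + 75 = 178

No, 225 is not perfect (178 ≠ 225)


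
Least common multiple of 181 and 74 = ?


GCD(181, 74) = 1
LCM = 181*74/1 = 13394/1 = 13394

LCM = 13394


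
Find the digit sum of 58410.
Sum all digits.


5 + 8 + 4 + 1 + 0 = 18


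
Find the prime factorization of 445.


445 / 5 = 89
89 / 89 = 1
445 = 5 × 89


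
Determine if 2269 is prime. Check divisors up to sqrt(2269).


Check divisors up to sqrt(2269) = 47.6340
No divisors found.
2269 is prime.

Yes, 2269 is prime


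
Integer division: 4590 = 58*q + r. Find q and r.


4590 = 58 * 79 + 8
Check: 4582 + 8 = 4590

q = 79, r = 8


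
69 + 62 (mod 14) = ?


69 + 62 = 131
131 mod 14 = 5


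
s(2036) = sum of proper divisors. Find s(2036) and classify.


Proper divisors: 1, 2, 4, 509, 1018
Sum = 1 + 2 + 4 + 509 + 1018 = 1534
1534 < 2036 → deficient

s(2036) = 1534 (deficient)


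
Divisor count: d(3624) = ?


3624 = 2^3 × 3^1 × 151^1
d(3624) = (3+1) × (1+1) × (1+1) = 16

16 divisors


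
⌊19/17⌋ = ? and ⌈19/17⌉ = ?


19/17 = 1.1176
floor = 1
ceil = 2

floor = 1, ceil = 2


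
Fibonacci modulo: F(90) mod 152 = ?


F(k) mod 152 for k=1..90:
1, 1, 2, 3, 5, 8, 13, 21, 34, 55, 89, 144, 81, 73, 2, 75, 77, 0, 77, 77, 2, 79, 81, 8, 89, 97, 34, 131, 13, 144, 5, 149, 2, 151, 1, 0, 1, 1, 2, 3, 5, 8, 13, 21, 34, 55, 89, 144, 81, 73, 2, 75, 77, 0, 77, 77, 2, 79, 81, 8, 89, 97, 34, 131, 13, 144, 5, 149, 2, 151, 1, 0, 1, 1, 2, 3, 5, 8, 13, 21, 34, 55, 89, 144, 81, 73, 2, 75, 77, 0
F(90) mod 152 = 0


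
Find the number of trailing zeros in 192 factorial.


floor(192/5) = 38
floor(192/25) = 7
floor(192/125) = 1
Total = 46

46 trailing zeros


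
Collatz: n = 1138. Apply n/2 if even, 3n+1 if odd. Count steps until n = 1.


1138 → 569 → 1708 → 854 → 427 → 1282 → 641 → 1924 → 962 → 481 → 1444 → 722 → 361 → 1084 → 542 → 271 → 814 → 407 → 1222 → 611 → 1834 → 917 → 2752 → 1376 → 688 → 344 → 172 → 86 → 43 → 130 → 65 → 196 → 98 → 49 → 148 → 74 → 37 → 112 → 56 → 28 → 14 → 7 → 22 → 11 → 34 → 17 → 52 → 26 → 13 → 40 → 20 → 10 → 5 → 16 → 8 → 4 → 2 → 1
Total steps = 57

57 steps


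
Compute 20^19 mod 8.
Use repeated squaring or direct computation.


20^1 mod 8 = 4
20^2 mod 8 = 0
20^3 mod 8 = 0
20^4 mod 8 = 0
20^5 mod 8 = 0
20^6 mod 8 = 0
20^7 mod 8 = 0
20^8 mod 8 = 0
20^9 mod 8 = 0
20^10 mod 8 = 0
20^11 mod 8 = 0
20^12 mod 8 = 0
20^13 mod 8 = 0
20^14 mod 8 = 0
20^15 mod 8 = 0
20^16 mod 8 = 0
20^17 mod 8 = 0
20^18 mod 8 = 0
20^19 mod 8 = 0


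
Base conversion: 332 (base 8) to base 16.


332 (base 8) = 218 (decimal)
218 (decimal) = DA (base 16)


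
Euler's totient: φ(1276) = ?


1276 = 2^2 × 11 × 29
Prime factors: 2, 11, 29
φ(1276) = 1276 × (1-1/2) × (1-1/11) × (1-1/29)
= 1276 × 1/2 × 10/11 × 28/29 = 560

φ(1276) = 560


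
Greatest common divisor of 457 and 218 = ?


457 = 2 * 218 + 21
218 = 10 * 21 + 8
21 = 2 * 8 + 5
8 = 1 * 5 + 3
5 = 1 * 3 + 2
3 = 1 * 2 + 1
2 = 2 * 1 + 0
GCD = 1


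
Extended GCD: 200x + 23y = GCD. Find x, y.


Tabular extended Euclidean (each row: r = 200*s + 23*t):
r=200, s=1, t=0
r=23, s=0, t=1
q=8: r=16, s=1, t=-8   [200*(1) + 23*(-8) = 16]
q=1: r=7, s=-1, t=9   [200*(-1) + 23*(9) = 7]
q=2: r=2, s=3, t=-26   [200*(3) + 23*(-26) = 2]
q=3: r=1, s=-10, t=87   [200*(-10) + 23*(87) = 1]
q=2: r=0, s=23, t=-200   [200*(23) + 23*(-200) = 0]
GCD = 1; from the row with r=1: x=-10, y=87
Check: 200*(-10) + 23*(87) = -2000 + 2001 = 1

GCD = 1, x = -10, y = 87


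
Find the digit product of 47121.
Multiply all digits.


4 × 7 × 1 × 2 × 1 = 56


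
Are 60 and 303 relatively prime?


Euclidean algorithm:
303 = 5 * 60 + 3
60 = 20 * 3 + 0
GCD(60, 303) = 3

No, not coprime (GCD = 3)


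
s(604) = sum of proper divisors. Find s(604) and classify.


Proper divisors: 1, 2, 4, 151, 302
Sum = 1 + 2 + 4 + 151 + 302 = 460
460 < 604 → deficient

s(604) = 460 (deficient)


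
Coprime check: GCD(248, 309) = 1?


Euclidean algorithm:
309 = 1 * 248 + 61
248 = 4 * 61 + 4
61 = 15 * 4 + 1
4 = 4 * 1 + 0
GCD(248, 309) = 1

Yes, coprime (GCD = 1)


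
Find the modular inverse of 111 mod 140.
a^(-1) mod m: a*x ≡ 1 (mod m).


Use the extended Euclidean algorithm on (140, 111); each row r = 140*s + 111*t:
r=140, s=1, t=0
r=111, s=0, t=1
q=1: r=29, s=1, t=-1   [140*(1) + 111*(-1) = 29]
q=3: r=24, s=-3, t=4   [140*(-3) + 111*(4) = 24]
q=1: r=5, s=4, t=-5   [140*(4) + 111*(-5) = 5]
q=4: r=4, s=-19, t=24   [140*(-19) + 111*(24) = 4]
q=1: r=1, s=23, t=-29   [140*(23) + 111*(-29) = 1]
q=4: r=0, s=-111, t=140   [140*(-111) + 111*(140) = 0]
GCD = 1 with t = -29, so 111*(-29) ≡ 1 (mod 140)
Inverse = -29 mod 140 = 111
Check: 111 * 111 = 12321 ≡ 1 (mod 140)

111^(-1) ≡ 111 (mod 140)


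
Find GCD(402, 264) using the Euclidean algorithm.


402 = 1 * 264 + 138
264 = 1 * 138 + 126
138 = 1 * 126 + 12
126 = 10 * 12 + 6
12 = 2 * 6 + 0
GCD = 6


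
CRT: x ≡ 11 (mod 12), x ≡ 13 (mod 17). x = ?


M = 12*17 = 204
M1 = M/12 = 17, M2 = M/17 = 12
M1^(-1) mod 12 = 5, M2^(-1) mod 17 = 10
x = 11*17*5 + 13*12*10 = 2495
2495 mod 204 = 47
Check: 47 mod 12 = 11 ✓, 47 mod 17 = 13 ✓

x ≡ 47 (mod 204)


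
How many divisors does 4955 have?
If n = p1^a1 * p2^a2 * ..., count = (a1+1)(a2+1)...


4955 = 5^1 × 991^1
d(4955) = (1+1) × (1+1) = 4

4 divisors


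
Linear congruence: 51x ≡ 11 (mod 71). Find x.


GCD(51, 71) = 1, unique solution
a^(-1) mod 71 = 39
x = 39 * 11 mod 71 = 3

x ≡ 3 (mod 71)


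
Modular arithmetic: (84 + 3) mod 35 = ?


84 + 3 = 87
87 mod 35 = 17


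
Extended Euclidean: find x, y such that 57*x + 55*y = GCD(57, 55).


Tabular extended Euclidean (each row: r = 57*s + 55*t):
r=57, s=1, t=0
r=55, s=0, t=1
q=1: r=2, s=1, t=-1   [57*(1) + 55*(-1) = 2]
q=27: r=1, s=-27, t=28   [57*(-27) + 55*(28) = 1]
q=2: r=0, s=55, t=-57   [57*(55) + 55*(-57) = 0]
GCD = 1; from the row with r=1: x=-27, y=28
Check: 57*(-27) + 55*(28) = -1539 + 1540 = 1

GCD = 1, x = -27, y = 28


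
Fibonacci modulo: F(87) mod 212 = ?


F(k) mod 212 for k=1..87:
1, 1, 2, 3, 5, 8, 13, 21, 34, 55, 89, 144, 21, 165, 186, 139, 113, 40, 153, 193, 134, 115, 37, 152, 189, 129, 106, 23, 129, 152, 69, 9, 78, 87, 165, 40, 205, 33, 26, 59, 85, 144, 17, 161, 178, 127, 93, 8, 101, 109, 210, 107, 105, 0, 105, 105, 210, 103, 101, 204, 93, 85, 178, 51, 17, 68, 85, 153, 26, 179, 205, 172, 165, 125, 78, 203, 69, 60, 129, 189, 106, 83, 189, 60, 37, 97, 134
F(87) mod 212 = 134


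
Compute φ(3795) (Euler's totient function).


3795 = 3 × 5 × 11 × 23
Prime factors: 3, 5, 11, 23
φ(3795) = 3795 × (1-1/3) × (1-1/5) × (1-1/11) × (1-1/23)
= 3795 × 2/3 × 4/5 × 10/11 × 22/23 = 1760

φ(3795) = 1760


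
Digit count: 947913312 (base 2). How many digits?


947913312 in base 2 = 111000100000000000001001100000
Number of digits = 30

30 digits (base 2)


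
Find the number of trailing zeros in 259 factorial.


floor(259/5) = 51
floor(259/25) = 10
floor(259/125) = 2
Total = 63

63 trailing zeros


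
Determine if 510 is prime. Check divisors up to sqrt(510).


510 / 2 = 255 (exact division)
510 is NOT prime.

No, 510 is not prime


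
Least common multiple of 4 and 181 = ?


GCD(4, 181) = 1
LCM = 4*181/1 = 724/1 = 724

LCM = 724


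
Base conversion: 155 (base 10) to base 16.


155 (base 10) = 155 (decimal)
155 (decimal) = 9B (base 16)


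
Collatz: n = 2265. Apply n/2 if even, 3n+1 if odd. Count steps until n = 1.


2265 → 6796 → 3398 → 1699 → 5098 → 2549 → 7648 → 3824 → 1912 → 956 → 478 → 239 → 718 → 359 → 1078 → 539 → 1618 → 809 → 2428 → 1214 → 607 → 1822 → 911 → 2734 → 1367 → 4102 → 2051 → 6154 → 3077 → 9232 → 4616 → 2308 → 1154 → 577 → 1732 → 866 → 433 → 1300 → 650 → 325 → 976 → 488 → 244 → 122 → 61 → 184 → 92 → 46 → 23 → 70 → 35 → 106 → 53 → 160 → 80 → 40 → 20 → 10 → 5 → 16 → 8 → 4 → 2 → 1
Total steps = 63

63 steps


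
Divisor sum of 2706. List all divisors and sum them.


Divisors of 2706: 1, 2, 3, 6, 11, 22, 33, 41, 66, 82, 123, 246, 451, 902, 1353, 2706
Sum = 1 + 2 + 3 + 6 + 11 + 22 + 33 + 41 + 66 + 82 + 123 + 246 + 451 + 902 + 1353 + 2706 = 6048

σ(2706) = 6048


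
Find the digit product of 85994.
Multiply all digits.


8 × 5 × 9 × 9 × 4 = 12960


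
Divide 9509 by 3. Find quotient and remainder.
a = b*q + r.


9509 = 3 * 3169 + 2
Check: 9507 + 2 = 9509

q = 3169, r = 2


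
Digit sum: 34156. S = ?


3 + 4 + 1 + 5 + 6 = 19


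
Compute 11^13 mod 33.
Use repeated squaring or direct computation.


11^1 mod 33 = 11
11^2 mod 33 = 22
11^3 mod 33 = 11
11^4 mod 33 = 22
11^5 mod 33 = 11
11^6 mod 33 = 22
11^7 mod 33 = 11
11^8 mod 33 = 22
11^9 mod 33 = 11
11^10 mod 33 = 22
11^11 mod 33 = 11
11^12 mod 33 = 22
11^13 mod 33 = 11


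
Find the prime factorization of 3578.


3578 / 2 = 1789
1789 / 1789 = 1
3578 = 2 × 1789


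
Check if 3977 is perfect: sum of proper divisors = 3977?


Proper divisors of 3977: 1, 41, 97
Sum = 1 + 41 + 97 = 139

No, 3977 is not perfect (139 ≠ 3977)


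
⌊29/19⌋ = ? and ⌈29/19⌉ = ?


29/19 = 1.5263
floor = 1
ceil = 2

floor = 1, ceil = 2


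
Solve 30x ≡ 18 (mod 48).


GCD(30, 48) = 6 divides 18
Divide: 5x ≡ 3 (mod 8)
x ≡ 7 (mod 8)


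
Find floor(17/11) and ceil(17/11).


17/11 = 1.5455
floor = 1
ceil = 2

floor = 1, ceil = 2


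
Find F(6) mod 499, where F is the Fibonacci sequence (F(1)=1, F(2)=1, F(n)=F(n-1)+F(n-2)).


F(k) mod 499 for k=1..6:
1, 1, 2, 3, 5, 8
F(6) mod 499 = 8


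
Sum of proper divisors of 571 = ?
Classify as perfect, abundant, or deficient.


Proper divisors: 1
Sum = 1 = 1
1 < 571 → deficient

s(571) = 1 (deficient)


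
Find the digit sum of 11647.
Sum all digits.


1 + 1 + 6 + 4 + 7 = 19


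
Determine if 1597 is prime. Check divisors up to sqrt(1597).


Check divisors up to sqrt(1597) = 39.9625
No divisors found.
1597 is prime.

Yes, 1597 is prime


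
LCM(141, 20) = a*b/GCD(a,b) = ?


GCD(141, 20) = 1
LCM = 141*20/1 = 2820/1 = 2820

LCM = 2820


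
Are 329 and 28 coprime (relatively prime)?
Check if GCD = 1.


Euclidean algorithm:
329 = 11 * 28 + 21
28 = 1 * 21 + 7
21 = 3 * 7 + 0
GCD(329, 28) = 7

No, not coprime (GCD = 7)


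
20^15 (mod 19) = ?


20^1 mod 19 = 1
20^2 mod 19 = 1
20^3 mod 19 = 1
20^4 mod 19 = 1
20^5 mod 19 = 1
20^6 mod 19 = 1
20^7 mod 19 = 1
20^8 mod 19 = 1
20^9 mod 19 = 1
20^10 mod 19 = 1
20^11 mod 19 = 1
20^12 mod 19 = 1
20^13 mod 19 = 1
20^14 mod 19 = 1
20^15 mod 19 = 1


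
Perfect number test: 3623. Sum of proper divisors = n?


Proper divisors of 3623: 1
Sum = 1 = 1

No, 3623 is not perfect (1 ≠ 3623)


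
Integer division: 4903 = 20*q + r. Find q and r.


4903 = 20 * 245 + 3
Check: 4900 + 3 = 4903

q = 245, r = 3


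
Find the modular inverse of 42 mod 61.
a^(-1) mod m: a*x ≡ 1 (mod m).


Use the extended Euclidean algorithm on (61, 42); each row r = 61*s + 42*t:
r=61, s=1, t=0
r=42, s=0, t=1
q=1: r=19, s=1, t=-1   [61*(1) + 42*(-1) = 19]
q=2: r=4, s=-2, t=3   [61*(-2) + 42*(3) = 4]
q=4: r=3, s=9, t=-13   [61*(9) + 42*(-13) = 3]
q=1: r=1, s=-11, t=16   [61*(-11) + 42*(16) = 1]
q=3: r=0, s=42, t=-61   [61*(42) + 42*(-61) = 0]
GCD = 1 with t = 16, so 42*(16) ≡ 1 (mod 61)
Inverse = 16 mod 61 = 16
Check: 42 * 16 = 672 ≡ 1 (mod 61)

42^(-1) ≡ 16 (mod 61)


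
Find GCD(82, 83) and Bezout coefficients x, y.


Tabular extended Euclidean (each row: r = 82*s + 83*t):
r=82, s=1, t=0
r=83, s=0, t=1
q=0: r=82, s=1, t=0   [82*(1) + 83*(0) = 82]
q=1: r=1, s=-1, t=1   [82*(-1) + 83*(1) = 1]
q=82: r=0, s=83, t=-82   [82*(83) + 83*(-82) = 0]
GCD = 1; from the row with r=1: x=-1, y=1
Check: 82*(-1) + 83*(1) = -82 + 83 = 1

GCD = 1, x = -1, y = 1


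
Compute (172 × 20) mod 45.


172 × 20 = 3440
3440 mod 45 = 20


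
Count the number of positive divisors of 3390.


3390 = 2^1 × 3^1 × 5^1 × 113^1
d(3390) = (1+1) × (1+1) × (1+1) × (1+1) = 16

16 divisors


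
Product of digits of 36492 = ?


3 × 6 × 4 × 9 × 2 = 1296


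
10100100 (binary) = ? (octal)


10100100 (base 2) = 164 (decimal)
164 (decimal) = 244 (base 8)


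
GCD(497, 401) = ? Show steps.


497 = 1 * 401 + 96
401 = 4 * 96 + 17
96 = 5 * 17 + 11
17 = 1 * 11 + 6
11 = 1 * 6 + 5
6 = 1 * 5 + 1
5 = 5 * 1 + 0
GCD = 1


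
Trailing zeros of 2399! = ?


floor(2399/5) = 479
floor(2399/25) = 95
floor(2399/125) = 19
floor(2399/625) = 3
Total = 596

596 trailing zeros


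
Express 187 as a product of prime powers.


187 / 11 = 17
17 / 17 = 1
187 = 11 × 17


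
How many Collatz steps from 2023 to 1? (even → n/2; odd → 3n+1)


2023 → 6070 → 3035 → 9106 → 4553 → 13660 → 6830 → 3415 → 10246 → 5123 → 15370 → 7685 → 23056 → 11528 → 5764 → 2882 → 1441 → 4324 → 2162 → 1081 → 3244 → 1622 → 811 → 2434 → 1217 → 3652 → 1826 → 913 → 2740 → 1370 → 685 → 2056 → 1028 → 514 → 257 → 772 → 386 → 193 → 580 → 290 → 145 → 436 → 218 → 109 → 328 → 164 → 82 → 41 → 124 → 62 → 31 → 94 → 47 → 142 → 71 → 214 → 107 → 322 → 161 → 484 → 242 → 121 → 364 → 182 → 91 → 274 → 137 → 412 → 206 → 103 → 310 → 155 → 466 → 233 → 700 → 350 → 175 → 526 → 263 → 790 → 395 → 1186 → 593 → 1780 → 890 → 445 → 1336 → 668 → 334 → 167 → 502 → 251 → 754 → 377 → 1132 → 566 → 283 → 850 → 425 → 1276 → 638 → 319 → 958 → 479 → 1438 → 719 → 2158 → 1079 → 3238 → 1619 → 4858 → 2429 → 7288 → 3644 → 1822 → 911 → 2734 → 1367 → 4102 → 2051 → 6154 → 3077 → 9232 → 4616 → 2308 → 1154 → 577 → 1732 → 866 → 433 → 1300 → 650 → 325 → 976 → 488 → 244 → 122 → 61 → 184 → 92 → 46 → 23 → 70 → 35 → 106 → 53 → 160 → 80 → 40 → 20 → 10 → 5 → 16 → 8 → 4 → 2 → 1
Total steps = 156

156 steps


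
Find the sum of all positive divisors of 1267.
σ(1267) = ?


Divisors of 1267: 1, 7, 181, 1267
Sum = 1 + 7 + 181 + 1267 = 1456

σ(1267) = 1456


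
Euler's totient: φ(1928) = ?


1928 = 2^3 × 241
Prime factors: 2, 241
φ(1928) = 1928 × (1-1/2) × (1-1/241)
= 1928 × 1/2 × 240/241 = 960

φ(1928) = 960


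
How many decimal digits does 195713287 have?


195713287 has 9 digits in base 10
floor(log10(195713287)) + 1 = floor(8.2916) + 1 = 9

9 digits (base 10)


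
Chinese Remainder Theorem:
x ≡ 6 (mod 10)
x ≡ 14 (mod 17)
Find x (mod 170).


M = 10*17 = 170
M1 = M/10 = 17, M2 = M/17 = 10
M1^(-1) mod 10 = 3, M2^(-1) mod 17 = 12
x = 6*17*3 + 14*10*12 = 1986
1986 mod 170 = 116
Check: 116 mod 10 = 6 ✓, 116 mod 17 = 14 ✓

x ≡ 116 (mod 170)


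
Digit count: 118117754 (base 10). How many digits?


118117754 has 9 digits in base 10
floor(log10(118117754)) + 1 = floor(8.0723) + 1 = 9

9 digits (base 10)


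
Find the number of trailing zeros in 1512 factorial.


floor(1512/5) = 302
floor(1512/25) = 60
floor(1512/125) = 12
floor(1512/625) = 2
Total = 376

376 trailing zeros


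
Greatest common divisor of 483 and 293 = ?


483 = 1 * 293 + 190
293 = 1 * 190 + 103
190 = 1 * 103 + 87
103 = 1 * 87 + 16
87 = 5 * 16 + 7
16 = 2 * 7 + 2
7 = 3 * 2 + 1
2 = 2 * 1 + 0
GCD = 1


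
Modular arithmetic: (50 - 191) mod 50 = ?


50 - 191 = -141
-141 mod 50 = 9


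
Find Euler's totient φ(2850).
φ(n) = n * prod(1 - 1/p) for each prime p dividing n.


2850 = 2 × 3 × 5^2 × 19
Prime factors: 2, 3, 5, 19
φ(2850) = 2850 × (1-1/2) × (1-1/3) × (1-1/5) × (1-1/19)
= 2850 × 1/2 × 2/3 × 4/5 × 18/19 = 720

φ(2850) = 720


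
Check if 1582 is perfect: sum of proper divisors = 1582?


Proper divisors of 1582: 1, 2, 7, 14, 113, 226, 791
Sum = 1 + 2 + 7 + 14 + 113 + 226 + 791 = 1154

No, 1582 is not perfect (1154 ≠ 1582)


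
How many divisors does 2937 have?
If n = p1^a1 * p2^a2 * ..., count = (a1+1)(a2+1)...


2937 = 3^1 × 11^1 × 89^1
d(2937) = (1+1) × (1+1) × (1+1) = 8

8 divisors


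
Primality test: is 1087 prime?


Check divisors up to sqrt(1087) = 32.9697
No divisors found.
1087 is prime.

Yes, 1087 is prime


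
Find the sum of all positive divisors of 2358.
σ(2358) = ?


Divisors of 2358: 1, 2, 3, 6, 9, 18, 131, 262, 393, 786, 1179, 2358
Sum = 1 + 2 + 3 + 6 + 9 + 18 + 131 + 262 + 393 + 786 + 1179 + 2358 = 5148

σ(2358) = 5148


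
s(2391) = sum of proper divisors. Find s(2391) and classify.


Proper divisors: 1, 3, 797
Sum = 1 + 3 + 797 = 801
801 < 2391 → deficient

s(2391) = 801 (deficient)


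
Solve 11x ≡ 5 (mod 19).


GCD(11, 19) = 1, unique solution
a^(-1) mod 19 = 7
x = 7 * 5 mod 19 = 16

x ≡ 16 (mod 19)


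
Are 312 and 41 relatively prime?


Euclidean algorithm:
312 = 7 * 41 + 25
41 = 1 * 25 + 16
25 = 1 * 16 + 9
16 = 1 * 9 + 7
9 = 1 * 7 + 2
7 = 3 * 2 + 1
2 = 2 * 1 + 0
GCD(312, 41) = 1

Yes, coprime (GCD = 1)


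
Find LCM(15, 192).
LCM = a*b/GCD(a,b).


GCD(15, 192) = 3
LCM = 15*192/3 = 2880/3 = 960

LCM = 960


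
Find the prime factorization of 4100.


4100 / 2 = 2050
2050 / 2 = 1025
1025 / 5 = 205
205 / 5 = 41
41 / 41 = 1
4100 = 2^2 × 5^2 × 41


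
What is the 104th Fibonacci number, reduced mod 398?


F(k) mod 398 for k=1..104:
1, 1, 2, 3, 5, 8, 13, 21, 34, 55, 89, 144, 233, 377, 212, 191, 5, 196, 201, 397, 200, 199, 1, 200, 201, 3, 204, 207, 13, 220, 233, 55, 288, 343, 233, 178, 13, 191, 204, 395, 201, 198, 1, 199, 200, 1, 201, 202, 5, 207, 212, 21, 233, 254, 89, 343, 34, 377, 13, 390, 5, 395, 2, 397, 1, 0, 1, 1, 2, 3, 5, 8, 13, 21, 34, 55, 89, 144, 233, 377, 212, 191, 5, 196, 201, 397, 200, 199, 1, 200, 201, 3, 204, 207, 13, 220, 233, 55, 288, 343, 233, 178, 13, 191
F(104) mod 398 = 191


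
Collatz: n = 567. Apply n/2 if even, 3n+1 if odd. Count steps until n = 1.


567 → 1702 → 851 → 2554 → 1277 → 3832 → 1916 → 958 → 479 → 1438 → 719 → 2158 → 1079 → 3238 → 1619 → 4858 → 2429 → 7288 → 3644 → 1822 → 911 → 2734 → 1367 → 4102 → 2051 → 6154 → 3077 → 9232 → 4616 → 2308 → 1154 → 577 → 1732 → 866 → 433 → 1300 → 650 → 325 → 976 → 488 → 244 → 122 → 61 → 184 → 92 → 46 → 23 → 70 → 35 → 106 → 53 → 160 → 80 → 40 → 20 → 10 → 5 → 16 → 8 → 4 → 2 → 1
Total steps = 61

61 steps


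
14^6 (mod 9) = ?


14^1 mod 9 = 5
14^2 mod 9 = 7
14^3 mod 9 = 8
14^4 mod 9 = 4
14^5 mod 9 = 2
14^6 mod 9 = 1


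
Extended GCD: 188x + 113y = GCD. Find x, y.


Tabular extended Euclidean (each row: r = 188*s + 113*t):
r=188, s=1, t=0
r=113, s=0, t=1
q=1: r=75, s=1, t=-1   [188*(1) + 113*(-1) = 75]
q=1: r=38, s=-1, t=2   [188*(-1) + 113*(2) = 38]
q=1: r=37, s=2, t=-3   [188*(2) + 113*(-3) = 37]
q=1: r=1, s=-3, t=5   [188*(-3) + 113*(5) = 1]
q=37: r=0, s=113, t=-188   [188*(113) + 113*(-188) = 0]
GCD = 1; from the row with r=1: x=-3, y=5
Check: 188*(-3) + 113*(5) = -564 + 565 = 1

GCD = 1, x = -3, y = 5


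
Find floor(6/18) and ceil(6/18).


6/18 = 0.3333
floor = 0
ceil = 1

floor = 0, ceil = 1


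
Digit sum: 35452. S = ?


3 + 5 + 4 + 5 + 2 = 19


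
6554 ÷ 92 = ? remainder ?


6554 = 92 * 71 + 22
Check: 6532 + 22 = 6554

q = 71, r = 22


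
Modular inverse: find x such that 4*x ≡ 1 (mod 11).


Use the extended Euclidean algorithm on (11, 4); each row r = 11*s + 4*t:
r=11, s=1, t=0
r=4, s=0, t=1
q=2: r=3, s=1, t=-2   [11*(1) + 4*(-2) = 3]
q=1: r=1, s=-1, t=3   [11*(-1) + 4*(3) = 1]
q=3: r=0, s=4, t=-11   [11*(4) + 4*(-11) = 0]
GCD = 1 with t = 3, so 4*(3) ≡ 1 (mod 11)
Inverse = 3 mod 11 = 3
Check: 4 * 3 = 12 ≡ 1 (mod 11)

4^(-1) ≡ 3 (mod 11)


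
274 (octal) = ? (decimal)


274 (base 8) = 188 (decimal)
188 (decimal) = 188 (base 10)


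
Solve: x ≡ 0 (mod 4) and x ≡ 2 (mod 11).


M = 4*11 = 44
M1 = M/4 = 11, M2 = M/11 = 4
M1^(-1) mod 4 = 3, M2^(-1) mod 11 = 3
x = 0*11*3 + 2*4*3 = 24
24 mod 44 = 24
Check: 24 mod 4 = 0 ✓, 24 mod 11 = 2 ✓

x ≡ 24 (mod 44)


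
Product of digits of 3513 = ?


3 × 5 × 1 × 3 = 45


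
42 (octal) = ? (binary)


42 (base 8) = 34 (decimal)
34 (decimal) = 100010 (base 2)


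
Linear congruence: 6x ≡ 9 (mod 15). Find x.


GCD(6, 15) = 3 divides 9
Divide: 2x ≡ 3 (mod 5)
x ≡ 4 (mod 5)


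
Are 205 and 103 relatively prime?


Euclidean algorithm:
205 = 1 * 103 + 102
103 = 1 * 102 + 1
102 = 102 * 1 + 0
GCD(205, 103) = 1

Yes, coprime (GCD = 1)


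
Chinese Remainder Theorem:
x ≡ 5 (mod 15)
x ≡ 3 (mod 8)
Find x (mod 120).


M = 15*8 = 120
M1 = M/15 = 8, M2 = M/8 = 15
M1^(-1) mod 15 = 2, M2^(-1) mod 8 = 7
x = 5*8*2 + 3*15*7 = 395
395 mod 120 = 35
Check: 35 mod 15 = 5 ✓, 35 mod 8 = 3 ✓

x ≡ 35 (mod 120)


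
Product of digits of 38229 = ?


3 × 8 × 2 × 2 × 9 = 864


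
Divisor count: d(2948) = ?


2948 = 2^2 × 11^1 × 67^1
d(2948) = (2+1) × (1+1) × (1+1) = 12

12 divisors


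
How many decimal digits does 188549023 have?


188549023 has 9 digits in base 10
floor(log10(188549023)) + 1 = floor(8.2754) + 1 = 9

9 digits (base 10)


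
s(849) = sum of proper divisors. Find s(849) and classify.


Proper divisors: 1, 3, 283
Sum = 1 + 3 + 283 = 287
287 < 849 → deficient

s(849) = 287 (deficient)


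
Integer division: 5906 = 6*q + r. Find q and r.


5906 = 6 * 984 + 2
Check: 5904 + 2 = 5906

q = 984, r = 2


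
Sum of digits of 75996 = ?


7 + 5 + 9 + 9 + 6 = 36


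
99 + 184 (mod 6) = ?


99 + 184 = 283
283 mod 6 = 1


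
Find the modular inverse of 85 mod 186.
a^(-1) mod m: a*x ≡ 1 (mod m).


Use the extended Euclidean algorithm on (186, 85); each row r = 186*s + 85*t:
r=186, s=1, t=0
r=85, s=0, t=1
q=2: r=16, s=1, t=-2   [186*(1) + 85*(-2) = 16]
q=5: r=5, s=-5, t=11   [186*(-5) + 85*(11) = 5]
q=3: r=1, s=16, t=-35   [186*(16) + 85*(-35) = 1]
q=5: r=0, s=-85, t=186   [186*(-85) + 85*(186) = 0]
GCD = 1 with t = -35, so 85*(-35) ≡ 1 (mod 186)
Inverse = -35 mod 186 = 151
Check: 85 * 151 = 12835 ≡ 1 (mod 186)

85^(-1) ≡ 151 (mod 186)


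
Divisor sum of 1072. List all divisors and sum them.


Divisors of 1072: 1, 2, 4, 8, 16, 67, 134, 268, 536, 1072
Sum = 1 + 2 + 4 + 8 + 16 + 67 + 134 + 268 + 536 + 1072 = 2108

σ(1072) = 2108


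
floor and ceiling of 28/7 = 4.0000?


28/7 = 4.0000
floor = 4
ceil = 4

floor = 4, ceil = 4


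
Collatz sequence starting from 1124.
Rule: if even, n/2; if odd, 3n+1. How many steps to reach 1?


1124 → 562 → 281 → 844 → 422 → 211 → 634 → 317 → 952 → 476 → 238 → 119 → 358 → 179 → 538 → 269 → 808 → 404 → 202 → 101 → 304 → 152 → 76 → 38 → 19 → 58 → 29 → 88 → 44 → 22 → 11 → 34 → 17 → 52 → 26 → 13 → 40 → 20 → 10 → 5 → 16 → 8 → 4 → 2 → 1
Total steps = 44

44 steps


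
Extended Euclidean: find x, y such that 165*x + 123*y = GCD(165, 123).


Tabular extended Euclidean (each row: r = 165*s + 123*t):
r=165, s=1, t=0
r=123, s=0, t=1
q=1: r=42, s=1, t=-1   [165*(1) + 123*(-1) = 42]
q=2: r=39, s=-2, t=3   [165*(-2) + 123*(3) = 39]
q=1: r=3, s=3, t=-4   [165*(3) + 123*(-4) = 3]
q=13: r=0, s=-41, t=55   [165*(-41) + 123*(55) = 0]
GCD = 3; from the row with r=3: x=3, y=-4
Check: 165*(3) + 123*(-4) = 495 - 492 = 3

GCD = 3, x = 3, y = -4


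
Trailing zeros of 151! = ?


floor(151/5) = 30
floor(151/25) = 6
floor(151/125) = 1
Total = 37

37 trailing zeros


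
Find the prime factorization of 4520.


4520 / 2 = 2260
2260 / 2 = 1130
1130 / 2 = 565
565 / 5 = 113
113 / 113 = 1
4520 = 2^3 × 5 × 113


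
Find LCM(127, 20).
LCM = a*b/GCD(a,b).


GCD(127, 20) = 1
LCM = 127*20/1 = 2540/1 = 2540

LCM = 2540


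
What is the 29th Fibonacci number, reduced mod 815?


F(k) mod 815 for k=1..29:
1, 1, 2, 3, 5, 8, 13, 21, 34, 55, 89, 144, 233, 377, 610, 172, 782, 139, 106, 245, 351, 596, 132, 728, 45, 773, 3, 776, 779
F(29) mod 815 = 779


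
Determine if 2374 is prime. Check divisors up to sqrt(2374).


2374 / 2 = 1187 (exact division)
2374 is NOT prime.

No, 2374 is not prime


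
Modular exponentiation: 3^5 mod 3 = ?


3^1 mod 3 = 0
3^2 mod 3 = 0
3^3 mod 3 = 0
3^4 mod 3 = 0
3^5 mod 3 = 0


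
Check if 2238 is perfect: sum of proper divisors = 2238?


Proper divisors of 2238: 1, 2, 3, 6, 373, 746, 1119
Sum = 1 + 2 + 3 + 6 + 373 + 746 + 1119 = 2250

No, 2238 is not perfect (2250 ≠ 2238)


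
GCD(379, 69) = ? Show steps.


379 = 5 * 69 + 34
69 = 2 * 34 + 1
34 = 34 * 1 + 0
GCD = 1


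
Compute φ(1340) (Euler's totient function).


1340 = 2^2 × 5 × 67
Prime factors: 2, 5, 67
φ(1340) = 1340 × (1-1/2) × (1-1/5) × (1-1/67)
= 1340 × 1/2 × 4/5 × 66/67 = 528

φ(1340) = 528


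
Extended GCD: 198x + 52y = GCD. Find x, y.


Tabular extended Euclidean (each row: r = 198*s + 52*t):
r=198, s=1, t=0
r=52, s=0, t=1
q=3: r=42, s=1, t=-3   [198*(1) + 52*(-3) = 42]
q=1: r=10, s=-1, t=4   [198*(-1) + 52*(4) = 10]
q=4: r=2, s=5, t=-19   [198*(5) + 52*(-19) = 2]
q=5: r=0, s=-26, t=99   [198*(-26) + 52*(99) = 0]
GCD = 2; from the row with r=2: x=5, y=-19
Check: 198*(5) + 52*(-19) = 990 - 988 = 2

GCD = 2, x = 5, y = -19


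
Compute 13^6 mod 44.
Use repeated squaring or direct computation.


13^1 mod 44 = 13
13^2 mod 44 = 37
13^3 mod 44 = 41
13^4 mod 44 = 5
13^5 mod 44 = 21
13^6 mod 44 = 9


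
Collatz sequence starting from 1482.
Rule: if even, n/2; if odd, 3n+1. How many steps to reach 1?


1482 → 741 → 2224 → 1112 → 556 → 278 → 139 → 418 → 209 → 628 → 314 → 157 → 472 → 236 → 118 → 59 → 178 → 89 → 268 → 134 → 67 → 202 → 101 → 304 → 152 → 76 → 38 → 19 → 58 → 29 → 88 → 44 → 22 → 11 → 34 → 17 → 52 → 26 → 13 → 40 → 20 → 10 → 5 → 16 → 8 → 4 → 2 → 1
Total steps = 47

47 steps


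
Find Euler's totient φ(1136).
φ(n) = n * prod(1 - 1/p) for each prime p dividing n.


1136 = 2^4 × 71
Prime factors: 2, 71
φ(1136) = 1136 × (1-1/2) × (1-1/71)
= 1136 × 1/2 × 70/71 = 560

φ(1136) = 560


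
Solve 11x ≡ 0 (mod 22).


GCD(11, 22) = 11 divides 0
Divide: 1x ≡ 0 (mod 2)
x ≡ 0 (mod 2)


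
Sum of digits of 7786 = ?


7 + 7 + 8 + 6 = 28


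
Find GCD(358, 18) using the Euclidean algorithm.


358 = 19 * 18 + 16
18 = 1 * 16 + 2
16 = 8 * 2 + 0
GCD = 2


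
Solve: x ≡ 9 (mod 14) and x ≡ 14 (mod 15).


M = 14*15 = 210
M1 = M/14 = 15, M2 = M/15 = 14
M1^(-1) mod 14 = 1, M2^(-1) mod 15 = 14
x = 9*15*1 + 14*14*14 = 2879
2879 mod 210 = 149
Check: 149 mod 14 = 9 ✓, 149 mod 15 = 14 ✓

x ≡ 149 (mod 210)


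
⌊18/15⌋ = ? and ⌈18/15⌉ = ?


18/15 = 1.2000
floor = 1
ceil = 2

floor = 1, ceil = 2


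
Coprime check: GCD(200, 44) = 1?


Euclidean algorithm:
200 = 4 * 44 + 24
44 = 1 * 24 + 20
24 = 1 * 20 + 4
20 = 5 * 4 + 0
GCD(200, 44) = 4

No, not coprime (GCD = 4)


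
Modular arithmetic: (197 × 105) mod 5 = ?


197 × 105 = 20685
20685 mod 5 = 0


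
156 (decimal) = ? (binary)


156 (base 10) = 156 (decimal)
156 (decimal) = 10011100 (base 2)


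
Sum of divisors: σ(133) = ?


Divisors of 133: 1, 7, 19, 133
Sum = 1 + 7 + 19 + 133 = 160

σ(133) = 160


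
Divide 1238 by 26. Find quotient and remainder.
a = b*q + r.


1238 = 26 * 47 + 16
Check: 1222 + 16 = 1238

q = 47, r = 16


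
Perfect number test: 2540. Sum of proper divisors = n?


Proper divisors of 2540: 1, 2, 4, 5, 10, 20, 127, 254, 508, 635, 1270
Sum = 1 + 2 + 4 + 5 + 10 + 20 + 127 + 254 + 508 + 635 + 1270 = 2836

No, 2540 is not perfect (2836 ≠ 2540)


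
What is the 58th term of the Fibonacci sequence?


Sequence: 1, 1, 2, 3, 5, 8, 13, 21, 34, 55, 89, 144, 233, 377, 610, 987, 1597, 2584, 4181, 6765, 10946, 17711, 28657, 46368, 75025, 121393, 196418, 317811, 514229, 832040, 1346269, 2178309, 3524578, 5702887, 9227465, 14930352, 24157817, 39088169, 63245986, 102334155, 165580141, 267914296, 433494437, 701408733, 1134903170, 1836311903, 2971215073, 4807526976, 7778742049, 12586269025, 20365011074, 32951280099, 53316291173, 86267571272, 139583862445, 225851433717, 365435296162, 591286729879
F(58) = 591286729879


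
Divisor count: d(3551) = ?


3551 = 53^1 × 67^1
d(3551) = (1+1) × (1+1) = 4

4 divisors


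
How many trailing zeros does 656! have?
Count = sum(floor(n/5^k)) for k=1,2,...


floor(656/5) = 131
floor(656/25) = 26
floor(656/125) = 5
floor(656/625) = 1
Total = 163

163 trailing zeros


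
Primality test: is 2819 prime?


Check divisors up to sqrt(2819) = 53.0943
No divisors found.
2819 is prime.

Yes, 2819 is prime


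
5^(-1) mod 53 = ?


Use the extended Euclidean algorithm on (53, 5); each row r = 53*s + 5*t:
r=53, s=1, t=0
r=5, s=0, t=1
q=10: r=3, s=1, t=-10   [53*(1) + 5*(-10) = 3]
q=1: r=2, s=-1, t=11   [53*(-1) + 5*(11) = 2]
q=1: r=1, s=2, t=-21   [53*(2) + 5*(-21) = 1]
q=2: r=0, s=-5, t=53   [53*(-5) + 5*(53) = 0]
GCD = 1 with t = -21, so 5*(-21) ≡ 1 (mod 53)
Inverse = -21 mod 53 = 32
Check: 5 * 32 = 160 ≡ 1 (mod 53)

5^(-1) ≡ 32 (mod 53)
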